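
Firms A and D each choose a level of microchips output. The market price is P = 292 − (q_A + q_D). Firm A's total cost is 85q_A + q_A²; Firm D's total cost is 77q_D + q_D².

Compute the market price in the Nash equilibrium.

207.6

Firm A's profit: π = q_A(292 − (q_A + q_D)) − 85q_A − q_A².
∂π/∂q_A = 207 − 4q_A − q_D = 0, so q_A = 51.75 − 0.25q_D.
By the same steps for D: q_D = 53.75 − 0.25q_A.
Substituting the second reaction function into the first: q_A = 51.75 − 0.25(53.75 − 0.25q_A), which gives 0.9375q_A = 38.3125 ⇒ q_A = 613/15.
Then q_D = 53.75 − 0.25·(613/15) = 653/15.
Equilibrium price: P = 292 − 84.4 = 207.6.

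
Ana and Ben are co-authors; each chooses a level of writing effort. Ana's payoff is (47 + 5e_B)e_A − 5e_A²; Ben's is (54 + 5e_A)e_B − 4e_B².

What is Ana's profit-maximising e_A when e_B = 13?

11.2

Expanding Ana's payoff: 47e_A + 5e_Be_A − 5e_A².
∂π/∂e_A = 47 + 5e_B − 10e_A = 0, so e_A = 4.7 + 0.5e_B.
At e_B = 13: e_A = 4.7 + 0.5·13 = 11.2.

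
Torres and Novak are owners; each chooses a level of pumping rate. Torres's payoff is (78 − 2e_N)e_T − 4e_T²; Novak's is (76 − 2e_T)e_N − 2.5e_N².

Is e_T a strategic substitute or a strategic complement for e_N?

strategic substitutes

Expanding Torres's payoff: 78e_T − 2e_Ne_T − 4e_T².
∂π/∂e_T = 78 − 2e_N − 8e_T = 0, so e_T = 9.75 − 0.25e_N.
The best-response slope de_T/de_N = −0.25 < 0: the reaction function is downward-sloping, so the choices are strategic substitutes.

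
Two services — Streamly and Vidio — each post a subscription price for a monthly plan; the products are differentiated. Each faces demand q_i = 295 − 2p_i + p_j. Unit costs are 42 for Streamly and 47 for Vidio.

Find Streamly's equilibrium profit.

Streamly's profit: π = (p_{Streamly} − 42)(295 − 2p_{Streamly} + p_{Vidio}).
∂π/∂p_{Streamly} = 379 − 4p_{Streamly} + p_{Vidio} = 0 ⇒ p_{Streamly} = 94.75 + 0.25p_{Vidio}.
Similarly p_{Vidio} = 97.25 + 0.25p_{Streamly}.
Solving the two reaction functions simultaneously: (1 − (0.25)(0.25))p_{Streamly} = 94.75 + 0.25·97.25, so 0.9375p_{Streamly} = 119.0625 and p_{Streamly} = 127.
Then p_{Vidio} = 97.25 + 0.25·127 = 129.
q_{Streamly} = 295 − 2·127 + 129 = 170.
Profit = (127 − 42)·170 = 14450.

14450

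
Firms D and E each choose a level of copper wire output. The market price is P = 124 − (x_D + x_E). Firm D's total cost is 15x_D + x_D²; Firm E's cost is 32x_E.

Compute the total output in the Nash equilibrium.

55

Firm D's profit: π = x_D(124 − (x_D + x_E)) − 15x_D − x_D².
∂π/∂x_D = 109 − 4x_D − x_E = 0, so x_D = 27.25 − 0.25x_E.
For E: ∂π/∂x_E = 92 − 2x_E − x_D = 0 ⇒ x_E = 46 − 0.5x_D.
Solving the two reaction functions simultaneously: (1 − (−0.25)(−0.5))x_D = 27.25 − 0.25·46, so 0.875x_D = 15.75 and x_D = 18.
Then x_E = 46 − 0.5·18 = 37.
Total output: 18 + 37 = 55.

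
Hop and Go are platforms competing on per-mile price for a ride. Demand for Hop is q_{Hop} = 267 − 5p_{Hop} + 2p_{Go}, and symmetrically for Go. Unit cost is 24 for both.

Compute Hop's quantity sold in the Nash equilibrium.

Hop's profit: π = (p_{Hop} − 24)(267 − 5p_{Hop} + 2p_{Go}).
∂π/∂p_{Hop} = 387 − 10p_{Hop} + 2p_{Go} = 0 ⇒ p_{Hop} = 38.7 + 0.2p_{Go}.
By symmetry p_{Go} = p_{Hop}; substituting into the reaction function, 0.8p_{Hop} = 38.7 and p_{Hop} = 48.375.
q_{Hop} = 267 − 5·48.375 + 2·48.375 = 121.875.

121.875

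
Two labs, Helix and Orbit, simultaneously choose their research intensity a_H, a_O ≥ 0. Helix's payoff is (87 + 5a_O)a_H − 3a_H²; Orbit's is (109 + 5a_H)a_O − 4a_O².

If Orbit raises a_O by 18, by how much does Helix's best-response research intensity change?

Expanding Helix's payoff: 87a_H + 5a_Oa_H − 3a_H².
∂π/∂a_H = 87 + 5a_O − 6a_H = 0, so a_H = 14.5 + (5/6)a_O.
The reaction-function slope is 5/6, so an 18-unit rise in a_O moves a_H by 5/6 × 18 = 15. Helix's best response rises — the actions are strategic complements.

15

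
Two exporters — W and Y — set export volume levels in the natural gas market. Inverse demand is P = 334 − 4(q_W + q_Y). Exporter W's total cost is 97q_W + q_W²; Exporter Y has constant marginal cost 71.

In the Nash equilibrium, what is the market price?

Exporter W's profit: π = q_W(334 − 4(q_W + q_Y)) − 97q_W − q_W².
∂π/∂q_W = 237 − 10q_W − 4q_Y = 0, so q_W = 23.7 − 0.4q_Y.
For Y: ∂π/∂q_Y = 263 − 8q_Y − 4q_W = 0 ⇒ q_Y = 32.875 − 0.5q_W.
Solving the two reaction functions simultaneously: (1 − (−0.4)(−0.5))q_W = 23.7 − 0.4·32.875, so 0.8q_W = 10.55 and q_W = 13.1875.
Then q_Y = 32.875 − 0.5·13.1875 = 841/32.
Equilibrium price: P = 334 − 4·(1263/32) = 176.125.

176.125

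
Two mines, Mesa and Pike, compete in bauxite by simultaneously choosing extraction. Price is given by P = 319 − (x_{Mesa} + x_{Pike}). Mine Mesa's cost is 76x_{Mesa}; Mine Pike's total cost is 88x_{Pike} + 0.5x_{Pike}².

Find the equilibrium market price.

175.6

Mine Mesa's profit: π = x_{Mesa}(319 − (x_{Mesa} + x_{Pike})) − 76x_{Mesa}.
∂π/∂x_{Mesa} = 243 − 2x_{Mesa} − x_{Pike} = 0, so x_{Mesa} = 121.5 − 0.5x_{Pike}.
For Pike: ∂π/∂x_{Pike} = 231 − 3x_{Pike} − x_{Mesa} = 0 ⇒ x_{Pike} = 77 − (1/3)x_{Mesa}.
Substituting the second reaction function into the first: x_{Mesa} = 121.5 − 0.5(77 − (1/3)x_{Mesa}), which gives (5/6)x_{Mesa} = 83 ⇒ x_{Mesa} = 99.6.
Then x_{Pike} = 77 − (1/3)·99.6 = 43.8.
Equilibrium price: P = 319 − 143.4 = 175.6.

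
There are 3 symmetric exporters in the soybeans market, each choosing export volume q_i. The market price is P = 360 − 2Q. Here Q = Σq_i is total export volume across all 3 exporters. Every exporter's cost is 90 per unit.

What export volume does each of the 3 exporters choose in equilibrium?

A representative exporter's profit is π_i = q_i(360 − 2Q) − 90q_i, with Q = q_i + Σ_{j≠i} q_j.
First-order condition: 270 − 4q_i − 2Σ_{j≠i} q_j = 0.
Imposing symmetry (q_j = q for all j) turns Σ_{j≠i} q_j into 2q, so 270 = 8q and q = 33.75.

33.75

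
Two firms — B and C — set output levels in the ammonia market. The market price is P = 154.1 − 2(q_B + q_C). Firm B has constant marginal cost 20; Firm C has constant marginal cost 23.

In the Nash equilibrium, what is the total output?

44.2

Firm B's profit: π = q_B(154.1 − 2(q_B + q_C)) − 20q_B.
∂π/∂q_B = 134.1 − 4q_B − 2q_C = 0, so q_B = 33.525 − 0.5q_C.
By the same steps for C: q_C = 32.775 − 0.5q_B.
Plugging q_C into B's best response: q_B = 33.525 − 0.5(32.775 − 0.5q_B) ⇒ 0.75q_B = 17.1375, so q_B = 22.85.
Then q_C = 32.775 − 0.5·22.85 = 21.35.
Total output: 22.85 + 21.35 = 44.2.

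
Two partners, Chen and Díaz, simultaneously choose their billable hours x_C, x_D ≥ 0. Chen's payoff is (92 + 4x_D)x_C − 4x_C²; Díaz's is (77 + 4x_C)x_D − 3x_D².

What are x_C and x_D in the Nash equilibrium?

Expanding Chen's payoff: 92x_C + 4x_Dx_C − 4x_C².
∂π/∂x_C = 92 + 4x_D − 8x_C = 0, so x_C = 11.5 + 0.5x_D.
Likewise for Díaz: x_D = 77/6 + (2/3)x_C.
Solving the two reaction functions simultaneously: (1 − (0.5)(2/3))x_C = 11.5 + 0.5·(77/6), so (2/3)x_C = 215/12 and x_C = 26.875.
Then x_D = 77/6 + (2/3)·26.875 = 30.75.

26.875, 30.75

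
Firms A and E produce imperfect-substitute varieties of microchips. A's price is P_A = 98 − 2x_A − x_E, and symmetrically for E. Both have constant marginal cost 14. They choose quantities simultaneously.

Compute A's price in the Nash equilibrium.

47.6

Firm A's profit: π = x_A(98 − 2x_A − x_E) − 14x_A.
∂π/∂x_A = 84 − 4x_A − x_E = 0 ⇒ x_A = 21 − 0.25x_E.
The game is symmetric, so in equilibrium x_E = x_A: the reaction function gives 1.25x_A = 21, hence x_A = 16.8.
P_A = 98 − 2·16.8 − 16.8 = 47.6.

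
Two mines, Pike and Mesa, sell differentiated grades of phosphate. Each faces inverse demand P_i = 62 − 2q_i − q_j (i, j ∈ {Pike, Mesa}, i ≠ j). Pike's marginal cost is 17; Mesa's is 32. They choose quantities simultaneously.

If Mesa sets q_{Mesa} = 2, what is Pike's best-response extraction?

10.75

Mine Pike's profit: π = q_{Pike}(62 − 2q_{Pike} − q_{Mesa}) − 17q_{Pike}.
∂π/∂q_{Pike} = 45 − 4q_{Pike} − q_{Mesa} = 0 ⇒ q_{Pike} = 11.25 − 0.25q_{Mesa}.
At q_{Mesa} = 2: q_{Pike} = 11.25 − 0.25·2 = 10.75.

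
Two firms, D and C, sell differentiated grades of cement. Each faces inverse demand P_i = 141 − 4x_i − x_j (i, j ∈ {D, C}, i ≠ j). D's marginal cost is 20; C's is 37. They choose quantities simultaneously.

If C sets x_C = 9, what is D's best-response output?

14

Firm D's profit: π = x_D(141 − 4x_D − x_C) − 20x_D.
∂π/∂x_D = 121 − 8x_D − x_C = 0 ⇒ x_D = 15.125 − 0.125x_C.
At x_C = 9: x_D = 15.125 − 0.125·9 = 14.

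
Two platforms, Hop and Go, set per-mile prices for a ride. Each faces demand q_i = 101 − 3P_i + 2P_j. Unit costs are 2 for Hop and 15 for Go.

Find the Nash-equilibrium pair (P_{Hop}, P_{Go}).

29.1875, 34.0625

Hop's profit: π = (P_{Hop} − 2)(101 − 3P_{Hop} + 2P_{Go}).
∂π/∂P_{Hop} = 107 − 6P_{Hop} + 2P_{Go} = 0 ⇒ P_{Hop} = 107/6 + (1/3)P_{Go}.
Similarly P_{Go} = 73/3 + (1/3)P_{Hop}.
Plugging P_{Go} into Hop's best response: P_{Hop} = 107/6 + (1/3)(73/3 + (1/3)P_{Hop}) ⇒ (8/9)P_{Hop} = 467/18, so P_{Hop} = 29.1875.
Then P_{Go} = 73/3 + (1/3)·29.1875 = 34.0625.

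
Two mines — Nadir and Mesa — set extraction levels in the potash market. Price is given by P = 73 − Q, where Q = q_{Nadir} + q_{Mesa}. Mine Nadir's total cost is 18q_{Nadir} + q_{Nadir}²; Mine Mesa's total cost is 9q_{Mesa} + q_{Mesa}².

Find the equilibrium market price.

Mine Nadir's profit: π = q_{Nadir}(73 − (q_{Nadir} + q_{Mesa})) − 18q_{Nadir} − q_{Nadir}².
∂π/∂q_{Nadir} = 55 − 4q_{Nadir} − q_{Mesa} = 0, so q_{Nadir} = 13.75 − 0.25q_{Mesa}.
By the same steps for Mesa: q_{Mesa} = 16 − 0.25q_{Nadir}.
Plugging q_{Mesa} into Nadir's best response: q_{Nadir} = 13.75 − 0.25(16 − 0.25q_{Nadir}) ⇒ 0.9375q_{Nadir} = 9.75, so q_{Nadir} = 10.4.
Then q_{Mesa} = 16 − 0.25·10.4 = 13.4.
Equilibrium price: P = 73 − 23.8 = 49.2.

49.2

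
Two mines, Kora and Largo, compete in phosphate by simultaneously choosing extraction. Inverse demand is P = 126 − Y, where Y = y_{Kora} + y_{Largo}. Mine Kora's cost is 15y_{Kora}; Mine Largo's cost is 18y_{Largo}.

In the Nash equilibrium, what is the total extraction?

73

Mine Kora's profit: π = y_{Kora}(126 − (y_{Kora} + y_{Largo})) − 15y_{Kora}.
∂π/∂y_{Kora} = 111 − 2y_{Kora} − y_{Largo} = 0, so y_{Kora} = 55.5 − 0.5y_{Largo}.
By the same steps for Largo: y_{Largo} = 54 − 0.5y_{Kora}.
Plugging y_{Largo} into Kora's best response: y_{Kora} = 55.5 − 0.5(54 − 0.5y_{Kora}) ⇒ 0.75y_{Kora} = 28.5, so y_{Kora} = 38.
Then y_{Largo} = 54 − 0.5·38 = 35.
Total extraction: 38 + 35 = 73.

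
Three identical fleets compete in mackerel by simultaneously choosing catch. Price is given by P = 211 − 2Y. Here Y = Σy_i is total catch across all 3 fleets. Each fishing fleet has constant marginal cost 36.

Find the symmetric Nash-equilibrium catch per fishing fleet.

21.875

A representative fishing fleet's profit is π_i = y_i(211 − 2Y) − 36y_i, with Y = y_i + Σ_{j≠i} y_j.
First-order condition: 175 − 4y_i − 2Σ_{j≠i} y_j = 0.
Imposing symmetry (y_j = y for all j) turns Σ_{j≠i} y_j into 2y, so 175 = 8y and y = 21.875.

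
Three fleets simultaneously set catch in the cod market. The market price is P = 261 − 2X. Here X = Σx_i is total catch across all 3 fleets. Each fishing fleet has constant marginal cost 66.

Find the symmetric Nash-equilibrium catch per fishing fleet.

A representative fishing fleet's profit is π_i = x_i(261 − 2X) − 66x_i, with X = x_i + Σ_{j≠i} x_j.
First-order condition: 195 − 4x_i − 2Σ_{j≠i} x_j = 0.
With identical fishing fleets, set every x_j = x: then 195 − 4x − 4x = 0, i.e. x = 195/8 = 24.375.

24.375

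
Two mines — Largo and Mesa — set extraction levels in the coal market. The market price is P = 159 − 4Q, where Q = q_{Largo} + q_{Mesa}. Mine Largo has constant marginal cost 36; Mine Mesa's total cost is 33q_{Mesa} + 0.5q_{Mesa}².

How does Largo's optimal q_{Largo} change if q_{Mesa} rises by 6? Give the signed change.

Mine Largo's profit: π = q_{Largo}(159 − 4(q_{Largo} + q_{Mesa})) − 36q_{Largo}.
∂π/∂q_{Largo} = 123 − 8q_{Largo} − 4q_{Mesa} = 0, so q_{Largo} = 15.375 − 0.5q_{Mesa}.
The reaction-function slope is −0.5, so a 6-unit rise in q_{Mesa} moves q_{Largo} by −0.5 × 6 = −3. Largo's best response falls — the actions are strategic substitutes.

-3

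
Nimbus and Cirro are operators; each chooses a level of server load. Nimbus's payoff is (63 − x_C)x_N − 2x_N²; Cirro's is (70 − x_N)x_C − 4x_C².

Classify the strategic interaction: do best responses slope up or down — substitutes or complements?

strategic substitutes

Expanding Nimbus's payoff: 63x_N − x_Cx_N − 2x_N².
∂π/∂x_N = 63 − x_C − 4x_N = 0, so x_N = 15.75 − 0.25x_C.
The best-response slope dx_N/dx_C = −0.25 < 0: the reaction function is downward-sloping, so the choices are strategic substitutes.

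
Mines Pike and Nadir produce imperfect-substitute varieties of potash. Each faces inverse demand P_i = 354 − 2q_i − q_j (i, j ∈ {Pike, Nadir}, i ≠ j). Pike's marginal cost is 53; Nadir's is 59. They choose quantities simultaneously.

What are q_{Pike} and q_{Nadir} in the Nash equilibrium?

Mine Pike's profit: π = q_{Pike}(354 − 2q_{Pike} − q_{Nadir}) − 53q_{Pike}.
∂π/∂q_{Pike} = 301 − 4q_{Pike} − q_{Nadir} = 0 ⇒ q_{Pike} = 75.25 − 0.25q_{Nadir}.
Similarly q_{Nadir} = 73.75 − 0.25q_{Pike}.
Plugging q_{Nadir} into Pike's best response: q_{Pike} = 75.25 − 0.25(73.75 − 0.25q_{Pike}) ⇒ 0.9375q_{Pike} = 56.8125, so q_{Pike} = 60.6.
Then q_{Nadir} = 73.75 − 0.25·60.6 = 58.6.

60.6, 58.6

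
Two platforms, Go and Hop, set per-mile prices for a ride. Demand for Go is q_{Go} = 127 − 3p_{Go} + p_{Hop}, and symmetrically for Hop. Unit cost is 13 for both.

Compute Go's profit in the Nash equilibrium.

Go's profit: π = (p_{Go} − 13)(127 − 3p_{Go} + p_{Hop}).
∂π/∂p_{Go} = 166 − 6p_{Go} + p_{Hop} = 0 ⇒ p_{Go} = 83/3 + (1/6)p_{Hop}.
By symmetry p_{Hop} = p_{Go}; substituting into the reaction function, (5/6)p_{Go} = 83/3 and p_{Go} = 33.2.
q_{Go} = 127 − 3·33.2 + 33.2 = 60.6.
Profit = (33.2 − 13)·60.6 = 1224.12.

1224.12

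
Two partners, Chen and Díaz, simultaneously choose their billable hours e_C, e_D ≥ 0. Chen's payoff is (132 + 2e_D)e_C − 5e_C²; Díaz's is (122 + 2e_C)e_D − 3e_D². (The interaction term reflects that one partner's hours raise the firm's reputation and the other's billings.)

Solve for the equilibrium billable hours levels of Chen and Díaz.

Expanding Chen's payoff: 132e_C + 2e_De_C − 5e_C².
∂π/∂e_C = 132 + 2e_D − 10e_C = 0, so e_C = 13.2 + 0.2e_D.
Likewise for Díaz: e_D = 61/3 + (1/3)e_C.
Substituting the second reaction function into the first: e_C = 13.2 + 0.2(61/3 + (1/3)e_C), which gives (14/15)e_C = 259/15 ⇒ e_C = 18.5.
Then e_D = 61/3 + (1/3)·18.5 = 26.5.

18.5, 26.5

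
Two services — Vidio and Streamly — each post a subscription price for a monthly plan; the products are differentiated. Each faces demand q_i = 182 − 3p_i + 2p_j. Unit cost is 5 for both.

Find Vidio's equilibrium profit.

Vidio's profit: π = (p_{Vidio} − 5)(182 − 3p_{Vidio} + 2p_{Streamly}).
∂π/∂p_{Vidio} = 197 − 6p_{Vidio} + 2p_{Streamly} = 0 ⇒ p_{Vidio} = 197/6 + (1/3)p_{Streamly}.
The game is symmetric, so in equilibrium p_{Streamly} = p_{Vidio}: the reaction function gives (2/3)p_{Vidio} = 197/6, hence p_{Vidio} = 49.25.
q_{Vidio} = 182 − 3·49.25 + 2·49.25 = 132.75.
Profit = (49.25 − 5)·132.75 = 5874.1875.

5874.1875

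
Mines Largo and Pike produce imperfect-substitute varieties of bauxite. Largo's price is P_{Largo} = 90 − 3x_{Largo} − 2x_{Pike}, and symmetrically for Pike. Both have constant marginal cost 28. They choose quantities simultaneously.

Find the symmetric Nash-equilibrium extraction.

7.75

Mine Largo's profit: π = x_{Largo}(90 − 3x_{Largo} − 2x_{Pike}) − 28x_{Largo}.
∂π/∂x_{Largo} = 62 − 6x_{Largo} − 2x_{Pike} = 0 ⇒ x_{Largo} = 31/3 − (1/3)x_{Pike}.
The game is symmetric, so in equilibrium x_{Pike} = x_{Largo}: the reaction function gives (4/3)x_{Largo} = 31/3, hence x_{Largo} = 7.75.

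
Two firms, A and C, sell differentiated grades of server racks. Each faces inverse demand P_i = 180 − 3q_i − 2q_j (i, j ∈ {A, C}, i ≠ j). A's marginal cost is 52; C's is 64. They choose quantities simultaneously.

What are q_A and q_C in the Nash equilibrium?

16.75, 13.75

Firm A's profit: π = q_A(180 − 3q_A − 2q_C) − 52q_A.
∂π/∂q_A = 128 − 6q_A − 2q_C = 0 ⇒ q_A = 64/3 − (1/3)q_C.
Similarly q_C = 58/3 − (1/3)q_A.
Substituting the second reaction function into the first: q_A = 64/3 − (1/3)(58/3 − (1/3)q_A), which gives (8/9)q_A = 134/9 ⇒ q_A = 16.75.
Then q_C = 58/3 − (1/3)·16.75 = 13.75.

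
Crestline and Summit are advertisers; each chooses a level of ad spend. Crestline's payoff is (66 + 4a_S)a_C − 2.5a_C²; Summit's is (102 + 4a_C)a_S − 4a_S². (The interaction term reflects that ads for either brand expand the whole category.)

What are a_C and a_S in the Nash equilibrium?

Expanding Crestline's payoff: 66a_C + 4a_Sa_C − 2.5a_C².
∂π/∂a_C = 66 + 4a_S − 5a_C = 0, so a_C = 13.2 + 0.8a_S.
Likewise for Summit: a_S = 12.75 + 0.5a_C.
Substituting the second reaction function into the first: a_C = 13.2 + 0.8(12.75 + 0.5a_C), which gives 0.6a_C = 23.4 ⇒ a_C = 39.
Then a_S = 12.75 + 0.5·39 = 32.25.

39, 32.25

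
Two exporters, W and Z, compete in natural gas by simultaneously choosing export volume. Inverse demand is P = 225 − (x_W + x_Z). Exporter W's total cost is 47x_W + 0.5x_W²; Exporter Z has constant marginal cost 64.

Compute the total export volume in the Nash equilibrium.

100

Exporter W's profit: π = x_W(225 − (x_W + x_Z)) − 47x_W − 0.5x_W².
∂π/∂x_W = 178 − 3x_W − x_Z = 0, so x_W = 178/3 − (1/3)x_Z.
For Z: ∂π/∂x_Z = 161 − 2x_Z − x_W = 0 ⇒ x_Z = 80.5 − 0.5x_W.
Substituting the second reaction function into the first: x_W = 178/3 − (1/3)(80.5 − 0.5x_W), which gives (5/6)x_W = 32.5 ⇒ x_W = 39.
Then x_Z = 80.5 − 0.5·39 = 61.
Total export volume: 39 + 61 = 100.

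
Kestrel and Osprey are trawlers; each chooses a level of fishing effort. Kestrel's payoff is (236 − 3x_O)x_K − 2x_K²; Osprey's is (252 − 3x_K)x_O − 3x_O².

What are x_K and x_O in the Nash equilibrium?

44, 20

Expanding Kestrel's payoff: 236x_K − 3x_Ox_K − 2x_K².
∂π/∂x_K = 236 − 3x_O − 4x_K = 0, so x_K = 59 − 0.75x_O.
Likewise for Osprey: x_O = 42 − 0.5x_K.
Substituting the second reaction function into the first: x_K = 59 − 0.75(42 − 0.5x_K), which gives 0.625x_K = 27.5 ⇒ x_K = 44.
Then x_O = 42 − 0.5·44 = 20.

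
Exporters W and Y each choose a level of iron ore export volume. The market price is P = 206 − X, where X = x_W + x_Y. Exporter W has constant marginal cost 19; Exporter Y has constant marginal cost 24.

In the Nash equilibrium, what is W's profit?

4096

Exporter W's profit: π = x_W(206 − (x_W + x_Y)) − 19x_W.
∂π/∂x_W = 187 − 2x_W − x_Y = 0, so x_W = 93.5 − 0.5x_Y.
By the same steps for Y: x_Y = 91 − 0.5x_W.
Plugging x_Y into W's best response: x_W = 93.5 − 0.5(91 − 0.5x_W) ⇒ 0.75x_W = 48, so x_W = 64.
Then x_Y = 91 − 0.5·64 = 59.
Price P = 206 − 123 = 83.
W's profit: (83 − 19)·64 = 4096.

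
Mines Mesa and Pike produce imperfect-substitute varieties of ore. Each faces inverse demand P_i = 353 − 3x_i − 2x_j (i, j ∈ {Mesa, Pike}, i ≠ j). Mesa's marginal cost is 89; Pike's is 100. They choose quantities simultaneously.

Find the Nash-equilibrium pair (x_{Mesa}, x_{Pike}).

Mine Mesa's profit: π = x_{Mesa}(353 − 3x_{Mesa} − 2x_{Pike}) − 89x_{Mesa}.
∂π/∂x_{Mesa} = 264 − 6x_{Mesa} − 2x_{Pike} = 0 ⇒ x_{Mesa} = 44 − (1/3)x_{Pike}.
Similarly x_{Pike} = 253/6 − (1/3)x_{Mesa}.
Solving the two reaction functions simultaneously: (1 − (−1/3)(−1/3))x_{Mesa} = 44 − (1/3)·(253/6), so (8/9)x_{Mesa} = 539/18 and x_{Mesa} = 33.6875.
Then x_{Pike} = 253/6 − (1/3)·33.6875 = 30.9375.

33.6875, 30.9375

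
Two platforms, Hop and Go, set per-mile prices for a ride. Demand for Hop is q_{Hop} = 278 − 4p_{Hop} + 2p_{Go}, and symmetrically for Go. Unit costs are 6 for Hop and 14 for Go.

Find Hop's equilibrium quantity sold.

Hop's profit: π = (p_{Hop} − 6)(278 − 4p_{Hop} + 2p_{Go}).
∂π/∂p_{Hop} = 302 − 8p_{Hop} + 2p_{Go} = 0 ⇒ p_{Hop} = 37.75 + 0.25p_{Go}.
Similarly p_{Go} = 41.75 + 0.25p_{Hop}.
Substituting the second reaction function into the first: p_{Hop} = 37.75 + 0.25(41.75 + 0.25p_{Hop}), which gives 0.9375p_{Hop} = 48.1875 ⇒ p_{Hop} = 51.4.
Then p_{Go} = 41.75 + 0.25·51.4 = 54.6.
q_{Hop} = 278 − 4·51.4 + 2·54.6 = 181.6.

181.6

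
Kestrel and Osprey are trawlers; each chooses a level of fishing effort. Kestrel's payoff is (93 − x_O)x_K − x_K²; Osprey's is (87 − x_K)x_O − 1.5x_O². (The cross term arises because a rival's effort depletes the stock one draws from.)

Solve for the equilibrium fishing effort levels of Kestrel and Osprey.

38.4, 16.2

Expanding Kestrel's payoff: 93x_K − x_Ox_K − x_K².
∂π/∂x_K = 93 − x_O − 2x_K = 0, so x_K = 46.5 − 0.5x_O.
Likewise for Osprey: x_O = 29 − (1/3)x_K.
Plugging x_O into Kestrel's best response: x_K = 46.5 − 0.5(29 − (1/3)x_K) ⇒ (5/6)x_K = 32, so x_K = 38.4.
Then x_O = 29 − (1/3)·38.4 = 16.2.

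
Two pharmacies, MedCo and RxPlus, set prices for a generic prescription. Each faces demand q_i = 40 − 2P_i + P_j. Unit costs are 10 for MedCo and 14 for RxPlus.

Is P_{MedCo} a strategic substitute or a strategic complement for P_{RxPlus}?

strategic complements

MedCo's profit: π = (P_{MedCo} − 10)(40 − 2P_{MedCo} + P_{RxPlus}).
∂π/∂P_{MedCo} = 60 − 4P_{MedCo} + P_{RxPlus} = 0 ⇒ P_{MedCo} = 15 + 0.25P_{RxPlus}.
The best-response slope dP_{MedCo}/dP_{RxPlus} = 0.25 > 0: the reaction function is upward-sloping, so the choices are strategic complements.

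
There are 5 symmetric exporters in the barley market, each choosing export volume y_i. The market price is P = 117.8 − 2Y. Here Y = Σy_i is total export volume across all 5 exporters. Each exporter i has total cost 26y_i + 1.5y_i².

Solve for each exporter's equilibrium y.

6.12

A representative exporter's profit is π_i = y_i(117.8 − 2Y) − 26y_i − 1.5y_i², with Y = y_i + Σ_{j≠i} y_j.
First-order condition: 91.8 − 7y_i − 2Σ_{j≠i} y_j = 0.
Imposing symmetry (y_j = y for all j) turns Σ_{j≠i} y_j into 4y, so 91.8 = 15y and y = 6.12.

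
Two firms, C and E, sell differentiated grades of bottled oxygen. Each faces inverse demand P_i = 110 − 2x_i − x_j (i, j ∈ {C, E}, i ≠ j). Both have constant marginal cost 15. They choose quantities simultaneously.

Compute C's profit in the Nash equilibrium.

Firm C's profit: π = x_C(110 − 2x_C − x_E) − 15x_C.
∂π/∂x_C = 95 − 4x_C − x_E = 0 ⇒ x_C = 23.75 − 0.25x_E.
By symmetry x_E = x_C; substituting into the reaction function, 1.25x_C = 23.75 and x_C = 19.
P_C = 110 − 2·19 − 19 = 53.
Profit = (53 − 15)·19 = 722.

722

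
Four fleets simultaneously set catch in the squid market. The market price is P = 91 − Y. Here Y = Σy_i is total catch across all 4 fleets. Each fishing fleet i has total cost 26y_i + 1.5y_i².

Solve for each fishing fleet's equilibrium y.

8.125

A representative fishing fleet's profit is π_i = y_i(91 − Y) − 26y_i − 1.5y_i², with Y = y_i + Σ_{j≠i} y_j.
First-order condition: 65 − 5y_i − Σ_{j≠i} y_j = 0.
Imposing symmetry (y_j = y for all j) turns Σ_{j≠i} y_j into 3y, so 65 = 8y and y = 8.125.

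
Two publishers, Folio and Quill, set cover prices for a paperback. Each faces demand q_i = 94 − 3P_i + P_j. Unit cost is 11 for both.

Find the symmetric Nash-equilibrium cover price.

25.4

Folio's profit: π = (P_{Folio} − 11)(94 − 3P_{Folio} + P_{Quill}).
∂π/∂P_{Folio} = 127 − 6P_{Folio} + P_{Quill} = 0 ⇒ P_{Folio} = 127/6 + (1/6)P_{Quill}.
Setting P_{Folio} = P_{Quill} in the reaction function: P_{Folio} = 127/6 + (1/6)P_{Folio}, so P_{Folio} = (127/6) / (5/6) = 25.4.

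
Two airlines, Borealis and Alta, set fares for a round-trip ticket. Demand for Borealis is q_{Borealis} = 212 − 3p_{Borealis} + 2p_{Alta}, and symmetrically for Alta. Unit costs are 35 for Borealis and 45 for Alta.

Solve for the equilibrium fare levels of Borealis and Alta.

81.125, 84.875

Borealis's profit: π = (p_{Borealis} − 35)(212 − 3p_{Borealis} + 2p_{Alta}).
∂π/∂p_{Borealis} = 317 − 6p_{Borealis} + 2p_{Alta} = 0 ⇒ p_{Borealis} = 317/6 + (1/3)p_{Alta}.
Similarly p_{Alta} = 347/6 + (1/3)p_{Borealis}.
Plugging p_{Alta} into Borealis's best response: p_{Borealis} = 317/6 + (1/3)(347/6 + (1/3)p_{Borealis}) ⇒ (8/9)p_{Borealis} = 649/9, so p_{Borealis} = 81.125.
Then p_{Alta} = 347/6 + (1/3)·81.125 = 84.875.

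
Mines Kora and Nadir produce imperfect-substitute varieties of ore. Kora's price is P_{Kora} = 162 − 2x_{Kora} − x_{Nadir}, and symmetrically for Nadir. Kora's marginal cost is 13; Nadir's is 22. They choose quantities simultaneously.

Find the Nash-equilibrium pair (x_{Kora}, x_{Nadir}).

Mine Kora's profit: π = x_{Kora}(162 − 2x_{Kora} − x_{Nadir}) − 13x_{Kora}.
∂π/∂x_{Kora} = 149 − 4x_{Kora} − x_{Nadir} = 0 ⇒ x_{Kora} = 37.25 − 0.25x_{Nadir}.
Similarly x_{Nadir} = 35 − 0.25x_{Kora}.
Solving the two reaction functions simultaneously: (1 − (−0.25)(−0.25))x_{Kora} = 37.25 − 0.25·35, so 0.9375x_{Kora} = 28.5 and x_{Kora} = 30.4.
Then x_{Nadir} = 35 − 0.25·30.4 = 27.4.

30.4, 27.4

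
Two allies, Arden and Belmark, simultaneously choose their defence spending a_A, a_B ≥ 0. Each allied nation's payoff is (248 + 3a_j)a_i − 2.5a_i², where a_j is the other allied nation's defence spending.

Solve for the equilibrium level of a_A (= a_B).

124

Arden's payoff is (248 + 3a_B)a_A − 2.5a_A².
∂π/∂a_A = 248 + 3a_B − 5a_A = 0, so a_A = 49.6 + 0.6a_B.
Setting a_A = a_B in the reaction function: a_A = 49.6 + 0.6a_A, so a_A = 49.6 / 0.4 = 124.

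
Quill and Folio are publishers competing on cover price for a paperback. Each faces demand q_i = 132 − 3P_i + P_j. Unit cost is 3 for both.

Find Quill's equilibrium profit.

Quill's profit: π = (P_{Quill} − 3)(132 − 3P_{Quill} + P_{Folio}).
∂π/∂P_{Quill} = 141 − 6P_{Quill} + P_{Folio} = 0 ⇒ P_{Quill} = 23.5 + (1/6)P_{Folio}.
Setting P_{Quill} = P_{Folio} in the reaction function: P_{Quill} = 23.5 + (1/6)P_{Quill}, so P_{Quill} = 23.5 / (5/6) = 28.2.
q_{Quill} = 132 − 3·28.2 + 28.2 = 75.6.
Profit = (28.2 − 3)·75.6 = 1905.12.

1905.12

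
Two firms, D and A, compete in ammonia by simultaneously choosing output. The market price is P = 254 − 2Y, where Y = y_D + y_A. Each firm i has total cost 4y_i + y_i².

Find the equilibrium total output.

Firm D's profit: π = y_D(254 − 2(y_D + y_A)) − 4y_D − y_D².
∂π/∂y_D = 250 − 6y_D − 2y_A = 0, so y_D = 125/3 − (1/3)y_A.
The game is symmetric, so in equilibrium y_A = y_D: the reaction function gives (4/3)y_D = 125/3, hence y_D = 31.25.
Total output: 31.25 + 31.25 = 62.5.

62.5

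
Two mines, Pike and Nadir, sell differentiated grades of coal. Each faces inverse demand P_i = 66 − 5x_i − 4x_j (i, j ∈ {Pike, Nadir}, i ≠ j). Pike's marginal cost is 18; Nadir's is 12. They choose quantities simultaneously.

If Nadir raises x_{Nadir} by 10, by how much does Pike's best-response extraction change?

Mine Pike's profit: π = x_{Pike}(66 − 5x_{Pike} − 4x_{Nadir}) − 18x_{Pike}.
∂π/∂x_{Pike} = 48 − 10x_{Pike} − 4x_{Nadir} = 0 ⇒ x_{Pike} = 4.8 − 0.4x_{Nadir}.
The reaction-function slope is −0.4, so a 10-unit rise in x_{Nadir} moves x_{Pike} by −0.4 × 10 = −4. Pike's best response falls — the actions are strategic substitutes.

-4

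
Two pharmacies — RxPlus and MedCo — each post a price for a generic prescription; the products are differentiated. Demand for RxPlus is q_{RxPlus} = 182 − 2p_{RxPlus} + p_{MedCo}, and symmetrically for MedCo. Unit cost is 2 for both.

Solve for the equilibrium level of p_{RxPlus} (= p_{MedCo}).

62

RxPlus's profit: π = (p_{RxPlus} − 2)(182 − 2p_{RxPlus} + p_{MedCo}).
∂π/∂p_{RxPlus} = 186 − 4p_{RxPlus} + p_{MedCo} = 0 ⇒ p_{RxPlus} = 46.5 + 0.25p_{MedCo}.
The game is symmetric, so in equilibrium p_{MedCo} = p_{RxPlus}: the reaction function gives 0.75p_{RxPlus} = 46.5, hence p_{RxPlus} = 62.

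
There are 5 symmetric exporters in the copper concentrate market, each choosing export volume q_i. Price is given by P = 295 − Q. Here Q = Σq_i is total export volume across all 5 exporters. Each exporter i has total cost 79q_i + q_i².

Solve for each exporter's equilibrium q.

27

A representative exporter's profit is π_i = q_i(295 − Q) − 79q_i − q_i², with Q = q_i + Σ_{j≠i} q_j.
First-order condition: 216 − 4q_i − Σ_{j≠i} q_j = 0.
Imposing symmetry (q_j = q for all j) turns Σ_{j≠i} q_j into 4q, so 216 = 8q and q = 27.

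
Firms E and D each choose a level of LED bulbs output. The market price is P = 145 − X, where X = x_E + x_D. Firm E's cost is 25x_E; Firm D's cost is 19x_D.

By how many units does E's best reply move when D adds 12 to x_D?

-6

Firm E's profit: π = x_E(145 − (x_E + x_D)) − 25x_E.
∂π/∂x_E = 120 − 2x_E − x_D = 0, so x_E = 60 − 0.5x_D.
The reaction-function slope is −0.5, so a 12-unit rise in x_D moves x_E by −0.5 × 12 = −6. E's best response falls — the actions are strategic substitutes.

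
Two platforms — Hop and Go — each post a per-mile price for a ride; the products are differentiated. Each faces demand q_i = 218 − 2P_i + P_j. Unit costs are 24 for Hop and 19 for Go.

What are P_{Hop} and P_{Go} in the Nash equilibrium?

Hop's profit: π = (P_{Hop} − 24)(218 − 2P_{Hop} + P_{Go}).
∂π/∂P_{Hop} = 266 − 4P_{Hop} + P_{Go} = 0 ⇒ P_{Hop} = 66.5 + 0.25P_{Go}.
Similarly P_{Go} = 64 + 0.25P_{Hop}.
Solving the two reaction functions simultaneously: (1 − (0.25)(0.25))P_{Hop} = 66.5 + 0.25·64, so 0.9375P_{Hop} = 82.5 and P_{Hop} = 88.
Then P_{Go} = 64 + 0.25·88 = 86.

88, 86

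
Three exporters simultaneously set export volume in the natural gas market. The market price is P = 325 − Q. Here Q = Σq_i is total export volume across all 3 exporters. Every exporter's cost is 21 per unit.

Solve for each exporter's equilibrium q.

76

A representative exporter's profit is π_i = q_i(325 − Q) − 21q_i, with Q = q_i + Σ_{j≠i} q_j.
First-order condition: 304 − 2q_i − Σ_{j≠i} q_j = 0.
In a symmetric equilibrium every exporter chooses the same q, so Σ_{j≠i} q_j = 2q. The condition becomes 304 − 4q = 0, giving q = 304/4 = 76.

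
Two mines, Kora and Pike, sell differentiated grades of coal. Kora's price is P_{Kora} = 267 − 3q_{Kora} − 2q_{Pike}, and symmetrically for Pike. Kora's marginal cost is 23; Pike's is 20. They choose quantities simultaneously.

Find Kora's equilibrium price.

113.9375

Mine Kora's profit: π = q_{Kora}(267 − 3q_{Kora} − 2q_{Pike}) − 23q_{Kora}.
∂π/∂q_{Kora} = 244 − 6q_{Kora} − 2q_{Pike} = 0 ⇒ q_{Kora} = 122/3 − (1/3)q_{Pike}.
Similarly q_{Pike} = 247/6 − (1/3)q_{Kora}.
Substituting the second reaction function into the first: q_{Kora} = 122/3 − (1/3)(247/6 − (1/3)q_{Kora}), which gives (8/9)q_{Kora} = 485/18 ⇒ q_{Kora} = 30.3125.
Then q_{Pike} = 247/6 − (1/3)·30.3125 = 31.0625.
P_{Kora} = 267 − 3·30.3125 − 2·31.0625 = 113.9375.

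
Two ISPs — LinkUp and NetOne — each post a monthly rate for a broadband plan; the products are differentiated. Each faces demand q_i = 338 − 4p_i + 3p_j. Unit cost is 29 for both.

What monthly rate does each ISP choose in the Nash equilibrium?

90.8

LinkUp's profit: π = (p_{LinkUp} − 29)(338 − 4p_{LinkUp} + 3p_{NetOne}).
∂π/∂p_{LinkUp} = 454 − 8p_{LinkUp} + 3p_{NetOne} = 0 ⇒ p_{LinkUp} = 56.75 + 0.375p_{NetOne}.
The game is symmetric, so in equilibrium p_{NetOne} = p_{LinkUp}: the reaction function gives 0.625p_{LinkUp} = 56.75, hence p_{LinkUp} = 90.8.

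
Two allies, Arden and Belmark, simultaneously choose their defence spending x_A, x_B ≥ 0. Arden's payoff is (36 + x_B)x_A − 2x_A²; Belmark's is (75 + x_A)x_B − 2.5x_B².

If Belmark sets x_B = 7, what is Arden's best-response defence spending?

10.75

Expanding Arden's payoff: 36x_A + x_Bx_A − 2x_A².
∂π/∂x_A = 36 + x_B − 4x_A = 0, so x_A = 9 + 0.25x_B.
At x_B = 7: x_A = 9 + 0.25·7 = 10.75.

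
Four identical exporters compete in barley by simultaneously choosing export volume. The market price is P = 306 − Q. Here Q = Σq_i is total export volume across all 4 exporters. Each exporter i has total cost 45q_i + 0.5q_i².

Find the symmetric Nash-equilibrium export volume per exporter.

43.5

A representative exporter's profit is π_i = q_i(306 − Q) − 45q_i − 0.5q_i², with Q = q_i + Σ_{j≠i} q_j.
First-order condition: 261 − 3q_i − Σ_{j≠i} q_j = 0.
With identical exporters, set every q_j = q: then 261 − 3q − 3q = 0, i.e. q = 261/6 = 43.5.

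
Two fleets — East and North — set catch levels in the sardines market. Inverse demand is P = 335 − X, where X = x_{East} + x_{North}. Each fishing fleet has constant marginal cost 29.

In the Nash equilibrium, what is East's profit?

Fishing fleet East's profit: π = x_{East}(335 − (x_{East} + x_{North})) − 29x_{East}.
∂π/∂x_{East} = 306 − 2x_{East} − x_{North} = 0, so x_{East} = 153 − 0.5x_{North}.
Setting x_{East} = x_{North} in the reaction function: x_{East} = 153 − 0.5x_{East}, so x_{East} = 153 / 1.5 = 102.
Price P = 335 − 204 = 131.
East's profit: (131 − 29)·102 = 10404.

10404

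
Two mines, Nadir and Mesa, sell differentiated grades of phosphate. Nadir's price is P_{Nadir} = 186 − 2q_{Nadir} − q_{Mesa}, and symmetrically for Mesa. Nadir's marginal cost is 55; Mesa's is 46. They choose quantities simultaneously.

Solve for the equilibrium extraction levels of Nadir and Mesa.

25.6, 28.6

Mine Nadir's profit: π = q_{Nadir}(186 − 2q_{Nadir} − q_{Mesa}) − 55q_{Nadir}.
∂π/∂q_{Nadir} = 131 − 4q_{Nadir} − q_{Mesa} = 0 ⇒ q_{Nadir} = 32.75 − 0.25q_{Mesa}.
Similarly q_{Mesa} = 35 − 0.25q_{Nadir}.
Substituting the second reaction function into the first: q_{Nadir} = 32.75 − 0.25(35 − 0.25q_{Nadir}), which gives 0.9375q_{Nadir} = 24 ⇒ q_{Nadir} = 25.6.
Then q_{Mesa} = 35 − 0.25·25.6 = 28.6.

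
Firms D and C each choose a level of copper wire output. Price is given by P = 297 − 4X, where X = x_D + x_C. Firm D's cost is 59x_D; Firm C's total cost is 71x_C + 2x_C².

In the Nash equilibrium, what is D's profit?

Firm D's profit: π = x_D(297 − 4(x_D + x_C)) − 59x_D.
∂π/∂x_D = 238 − 8x_D − 4x_C = 0, so x_D = 29.75 − 0.5x_C.
For C: ∂π/∂x_C = 226 − 12x_C − 4x_D = 0 ⇒ x_C = 113/6 − (1/3)x_D.
Solving the two reaction functions simultaneously: (1 − (−0.5)(−1/3))x_D = 29.75 − 0.5·(113/6), so (5/6)x_D = 61/3 and x_D = 24.4.
Then x_C = 113/6 − (1/3)·24.4 = 10.7.
Price P = 297 − 4·35.1 = 156.6.
D's profit: (156.6 − 59)·24.4 = 2381.44.

2381.44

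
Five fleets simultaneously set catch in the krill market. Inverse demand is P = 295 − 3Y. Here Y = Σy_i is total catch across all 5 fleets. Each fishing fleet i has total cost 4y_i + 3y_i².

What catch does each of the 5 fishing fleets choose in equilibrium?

A representative fishing fleet's profit is π_i = y_i(295 − 3Y) − 4y_i − 3y_i², with Y = y_i + Σ_{j≠i} y_j.
First-order condition: 291 − 12y_i − 3Σ_{j≠i} y_j = 0.
With identical fishing fleets, set every y_j = y: then 291 − 12y − 12y = 0, i.e. y = 291/24 = 12.125.

12.125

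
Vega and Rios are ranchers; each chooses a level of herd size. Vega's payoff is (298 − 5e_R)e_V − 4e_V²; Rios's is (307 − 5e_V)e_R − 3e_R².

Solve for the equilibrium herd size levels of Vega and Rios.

11, 42

Expanding Vega's payoff: 298e_V − 5e_Re_V − 4e_V².
∂π/∂e_V = 298 − 5e_R − 8e_V = 0, so e_V = 37.25 − 0.625e_R.
Likewise for Rios: e_R = 307/6 − (5/6)e_V.
Plugging e_R into Vega's best response: e_V = 37.25 − 0.625(307/6 − (5/6)e_V) ⇒ (23/48)e_V = 253/48, so e_V = 11.
Then e_R = 307/6 − (5/6)·11 = 42.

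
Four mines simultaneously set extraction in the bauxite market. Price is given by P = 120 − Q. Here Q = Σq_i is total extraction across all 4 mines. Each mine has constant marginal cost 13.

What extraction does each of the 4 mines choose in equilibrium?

A representative mine's profit is π_i = q_i(120 − Q) − 13q_i, with Q = q_i + Σ_{j≠i} q_j.
First-order condition: 107 − 2q_i − Σ_{j≠i} q_j = 0.
Imposing symmetry (q_j = q for all j) turns Σ_{j≠i} q_j into 3q, so 107 = 5q and q = 21.4.

21.4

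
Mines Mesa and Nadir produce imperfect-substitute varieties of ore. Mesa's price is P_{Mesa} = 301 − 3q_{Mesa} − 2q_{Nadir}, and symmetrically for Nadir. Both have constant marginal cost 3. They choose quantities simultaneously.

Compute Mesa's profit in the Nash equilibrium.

4162.6875

Mine Mesa's profit: π = q_{Mesa}(301 − 3q_{Mesa} − 2q_{Nadir}) − 3q_{Mesa}.
∂π/∂q_{Mesa} = 298 − 6q_{Mesa} − 2q_{Nadir} = 0 ⇒ q_{Mesa} = 149/3 − (1/3)q_{Nadir}.
The game is symmetric, so in equilibrium q_{Nadir} = q_{Mesa}: the reaction function gives (4/3)q_{Mesa} = 149/3, hence q_{Mesa} = 37.25.
P_{Mesa} = 301 − 3·37.25 − 2·37.25 = 114.75.
Profit = (114.75 − 3)·37.25 = 4162.6875.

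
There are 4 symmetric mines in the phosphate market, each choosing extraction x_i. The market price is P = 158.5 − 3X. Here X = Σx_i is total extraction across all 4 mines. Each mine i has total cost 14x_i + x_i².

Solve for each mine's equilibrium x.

A representative mine's profit is π_i = x_i(158.5 − 3X) − 14x_i − x_i², with X = x_i + Σ_{j≠i} x_j.
First-order condition: 144.5 − 8x_i − 3Σ_{j≠i} x_j = 0.
In a symmetric equilibrium every mine chooses the same x, so Σ_{j≠i} x_j = 3x. The condition becomes 144.5 − 17x = 0, giving x = 144.5/17 = 8.5.

8.5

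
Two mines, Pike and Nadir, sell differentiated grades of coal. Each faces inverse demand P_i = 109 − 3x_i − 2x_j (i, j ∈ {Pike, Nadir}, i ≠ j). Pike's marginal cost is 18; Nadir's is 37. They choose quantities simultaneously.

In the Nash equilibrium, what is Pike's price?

55.6875

Mine Pike's profit: π = x_{Pike}(109 − 3x_{Pike} − 2x_{Nadir}) − 18x_{Pike}.
∂π/∂x_{Pike} = 91 − 6x_{Pike} − 2x_{Nadir} = 0 ⇒ x_{Pike} = 91/6 − (1/3)x_{Nadir}.
Similarly x_{Nadir} = 12 − (1/3)x_{Pike}.
Substituting the second reaction function into the first: x_{Pike} = 91/6 − (1/3)(12 − (1/3)x_{Pike}), which gives (8/9)x_{Pike} = 67/6 ⇒ x_{Pike} = 12.5625.
Then x_{Nadir} = 12 − (1/3)·12.5625 = 7.8125.
P_{Pike} = 109 − 3·12.5625 − 2·7.8125 = 55.6875.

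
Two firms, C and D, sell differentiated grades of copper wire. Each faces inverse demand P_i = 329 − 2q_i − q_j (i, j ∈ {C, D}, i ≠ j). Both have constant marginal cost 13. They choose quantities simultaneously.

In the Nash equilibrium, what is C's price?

Firm C's profit: π = q_C(329 − 2q_C − q_D) − 13q_C.
∂π/∂q_C = 316 − 4q_C − q_D = 0 ⇒ q_C = 79 − 0.25q_D.
Setting q_C = q_D in the reaction function: q_C = 79 − 0.25q_C, so q_C = 79 / 1.25 = 63.2.
P_C = 329 − 2·63.2 − 63.2 = 139.4.

139.4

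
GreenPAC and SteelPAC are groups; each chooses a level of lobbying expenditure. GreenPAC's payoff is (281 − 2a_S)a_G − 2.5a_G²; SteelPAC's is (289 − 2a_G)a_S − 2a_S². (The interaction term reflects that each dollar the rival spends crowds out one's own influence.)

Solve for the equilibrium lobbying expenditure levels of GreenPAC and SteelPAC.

Expanding GreenPAC's payoff: 281a_G − 2a_Sa_G − 2.5a_G².
∂π/∂a_G = 281 − 2a_S − 5a_G = 0, so a_G = 56.2 − 0.4a_S.
Likewise for SteelPAC: a_S = 72.25 − 0.5a_G.
Substituting the second reaction function into the first: a_G = 56.2 − 0.4(72.25 − 0.5a_G), which gives 0.8a_G = 27.3 ⇒ a_G = 34.125.
Then a_S = 72.25 − 0.5·34.125 = 55.1875.

34.125, 55.1875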